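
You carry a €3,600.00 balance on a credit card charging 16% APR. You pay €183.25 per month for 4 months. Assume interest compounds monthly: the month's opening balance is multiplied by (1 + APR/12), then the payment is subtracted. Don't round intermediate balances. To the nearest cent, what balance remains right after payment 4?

Monthly rate r = 16%/12 = 1.33333% = 0.0133333.
Each month: B ← B·(1+r) − €183.25.
Month 1: interest €48.00; balance after payment €3,464.75.
Month 2: interest €46.20; balance after payment €3,327.70.
Month 3: interest €44.37; balance after payment €3,188.82.
Month 4: interest €42.52; balance after payment €3,048.08.

€3,048.08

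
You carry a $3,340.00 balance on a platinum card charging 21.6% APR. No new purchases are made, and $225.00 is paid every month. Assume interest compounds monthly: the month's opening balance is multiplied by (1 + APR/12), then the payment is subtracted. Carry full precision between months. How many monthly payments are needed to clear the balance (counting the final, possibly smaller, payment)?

Monthly rate r = 21.6%/12 = 1.8% = 0.018.
Recurrence: B ← B·(1+r) − $225.00.
Month 1: interest $60.12; balance after payment $3,175.12.
Month 2: interest $57.15; balance after payment $3,007.27.
Closed form: n = −ln(1 − rB₀/P)/ln(1+r) = −ln(0.7328)/ln(1.018) ≈ 17.426, so the balance reaches zero during payment 18.

18 payments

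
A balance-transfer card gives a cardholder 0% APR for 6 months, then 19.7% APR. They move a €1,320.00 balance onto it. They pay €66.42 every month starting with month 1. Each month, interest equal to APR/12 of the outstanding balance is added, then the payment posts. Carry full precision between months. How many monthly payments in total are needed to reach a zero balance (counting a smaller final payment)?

Promo months 1–6 at r₀ = 0%/12 = 0; months 7+ at r₁ = 19.7%/12 = 0.0164167.
After month 6 (no interest yet): B = €1,320.00 − 6·€66.42 = €921.48.
Then at r₁ with €66.42/mo: n₂ = −ln(1 − r₁·B/P)/ln(1+r₁) ≈ 15.87 → 16 more payments.

22 payments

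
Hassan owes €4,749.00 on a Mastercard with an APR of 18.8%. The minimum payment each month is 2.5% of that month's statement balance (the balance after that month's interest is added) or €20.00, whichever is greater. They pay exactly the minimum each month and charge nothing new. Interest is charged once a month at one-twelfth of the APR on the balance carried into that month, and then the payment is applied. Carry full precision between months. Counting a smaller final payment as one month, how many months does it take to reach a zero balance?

246 months

Monthly rate r = 18.8%/12 = 1.56667% = 0.0156667.
While 2.5% of the post-interest balance exceeds €20.00, each month B ← (B·(1+r))·(1 − 0.025), i.e. B shrinks by the factor (1+r)·0.975 = 0.99028.
This holds for months 1–184. Entering month 185 the balance is €786.45; 2.5% of the post-interest balance is now below €20.00, so the flat €20.00 minimum applies from here.
From month 185 a fixed €20.00 at rate r clears €786.45 in 62 more payments. Total: 184 + 62 = 246 months.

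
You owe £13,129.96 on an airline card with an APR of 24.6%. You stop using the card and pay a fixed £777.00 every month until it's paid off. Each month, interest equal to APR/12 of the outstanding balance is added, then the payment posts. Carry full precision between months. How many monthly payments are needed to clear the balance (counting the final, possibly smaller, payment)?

Monthly rate r = 24.6%/12 = 2.05% = 0.0205.
Recurrence: B ← B·(1+r) − £777.00.
Month 1: interest £269.16; balance after payment £12,622.12.
Month 2: interest £258.75; balance after payment £12,103.88.
Closed form: n = −ln(1 − rB₀/P)/ln(1+r) = −ln(0.65359)/ln(1.0205) ≈ 20.957, so the balance reaches zero during payment 21.

21 months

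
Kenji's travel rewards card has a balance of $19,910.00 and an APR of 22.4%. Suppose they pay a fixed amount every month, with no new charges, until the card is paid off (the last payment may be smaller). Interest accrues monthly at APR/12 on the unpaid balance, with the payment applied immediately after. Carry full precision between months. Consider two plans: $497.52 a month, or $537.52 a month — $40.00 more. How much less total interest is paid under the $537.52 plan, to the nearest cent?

Monthly rate r = 22.4%/12 = 1.86667% = 0.0186667.
At $497.52/mo: n = ⌈−ln(1 − rB₀/P)/ln(1+r)⌉ = 75 payments (last $157.38); total interest = total paid − $19,910.00 = $17,063.86.
At $537.52/mo: 64 payments (last $309.96); total interest $14,263.72.
Interest saved = $17,063.86 − $14,263.72 = $2,800.14.

$2,800.14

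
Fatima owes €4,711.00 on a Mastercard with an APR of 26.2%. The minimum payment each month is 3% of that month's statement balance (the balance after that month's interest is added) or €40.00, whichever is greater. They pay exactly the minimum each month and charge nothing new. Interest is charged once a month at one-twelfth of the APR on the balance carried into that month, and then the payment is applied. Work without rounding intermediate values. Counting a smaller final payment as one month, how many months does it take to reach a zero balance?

Monthly rate r = 26.2%/12 = 2.18333% = 0.0218333.
While 3% of the post-interest balance exceeds €40.00, each month B ← (B·(1+r))·(1 − 0.03), i.e. B shrinks by the factor (1+r)·0.97 = 0.99118.
This holds for months 1–145. Entering month 146 the balance is €1,303.54; 3% of the post-interest balance is now below €40.00, so the flat €40.00 minimum applies from here.
From month 146 a fixed €40.00 at rate r clears €1,303.54 in 58 more payments. Total: 145 + 58 = 203 months.

203 months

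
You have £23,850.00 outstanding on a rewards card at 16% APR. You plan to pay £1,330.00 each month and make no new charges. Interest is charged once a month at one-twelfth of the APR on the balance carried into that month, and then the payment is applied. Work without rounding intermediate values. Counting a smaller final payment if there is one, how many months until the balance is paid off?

21 payments

Monthly rate r = 16%/12 = 1.33333% = 0.0133333.
Recurrence: B ← B·(1+r) − £1,330.00.
Month 1: interest £318.00; balance after payment £22,838.00.
Month 2: interest £304.51; balance after payment £21,812.51.
Closed form: n = −ln(1 − rB₀/P)/ln(1+r) = −ln(0.7609)/ln(1.01333) ≈ 20.630, so the balance reaches zero during payment 21.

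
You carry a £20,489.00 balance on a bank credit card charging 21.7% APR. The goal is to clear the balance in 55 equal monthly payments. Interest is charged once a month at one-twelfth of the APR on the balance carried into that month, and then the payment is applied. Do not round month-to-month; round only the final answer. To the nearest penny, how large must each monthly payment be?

Monthly rate r = 21.7%/12 = 1.80833% = 0.0180833.
Level-payment amortization: P = B₀·r / (1 − (1+r)^(−n)) = 20489.00·0.0180833 / (1 − 1.01808^(−55)).
Denominator 1 − (1+r)^(−55) = 0.626821195.
P = 370.509 / 0.626821195 ≈ 591.09.

£591.09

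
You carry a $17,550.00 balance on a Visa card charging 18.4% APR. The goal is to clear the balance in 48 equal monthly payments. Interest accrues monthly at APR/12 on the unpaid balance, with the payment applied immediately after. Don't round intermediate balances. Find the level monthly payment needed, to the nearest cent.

Monthly rate r = 18.4%/12 = 1.53333% = 0.0153333.
Level-payment amortization: P = B₀·r / (1 − (1+r)^(−n)) = 17550.00·0.0153333 / (1 − 1.01533^(−48)).
Denominator 1 − (1+r)^(−48) = 0.518290652.
P = 269.1 / 0.518290652 ≈ 519.21.

$519.21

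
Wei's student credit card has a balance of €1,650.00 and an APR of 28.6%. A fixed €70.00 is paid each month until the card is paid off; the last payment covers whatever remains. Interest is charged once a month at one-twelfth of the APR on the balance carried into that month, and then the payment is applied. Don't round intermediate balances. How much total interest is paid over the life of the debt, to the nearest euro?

€802

Monthly rate r = 28.6%/12 = 2.38333% = 0.0238333.
Payoff takes n = ⌈−ln(1 − rB₀/P)/ln(1+r)⌉ = ⌈35.028⌉ = 36 payments; the last is €2.00.
Total paid = 35·€70.00 + €2.00 = €2,452.00.
Total interest = total paid − principal = €2,452.00 − €1,650.00 = €802.00.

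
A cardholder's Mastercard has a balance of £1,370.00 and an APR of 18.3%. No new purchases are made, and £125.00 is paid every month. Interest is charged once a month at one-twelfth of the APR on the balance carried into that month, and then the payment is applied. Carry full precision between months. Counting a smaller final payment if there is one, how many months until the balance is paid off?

Monthly rate r = 18.3%/12 = 1.525% = 0.01525.
Recurrence: B ← B·(1+r) − £125.00.
Month 1: interest £20.89; balance after payment £1,265.89.
Month 2: interest £19.30; balance after payment £1,160.20.
Closed form: n = −ln(1 − rB₀/P)/ln(1+r) = −ln(0.83286)/ln(1.01525) ≈ 12.084, so the balance reaches zero during payment 13.

13 payments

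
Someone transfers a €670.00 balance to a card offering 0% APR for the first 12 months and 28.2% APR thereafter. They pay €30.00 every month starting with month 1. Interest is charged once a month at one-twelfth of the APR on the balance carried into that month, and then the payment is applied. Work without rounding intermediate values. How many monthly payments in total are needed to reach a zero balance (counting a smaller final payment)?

Promo months 1–12 at r₀ = 0%/12 = 0; months 13+ at r₁ = 28.2%/12 = 0.0235.
After month 12 (no interest yet): B = €670.00 − 12·€30.00 = €310.00.
Then at r₁ with €30.00/mo: n₂ = −ln(1 − r₁·B/P)/ln(1+r₁) ≈ 11.98 → 12 more payments.

24 months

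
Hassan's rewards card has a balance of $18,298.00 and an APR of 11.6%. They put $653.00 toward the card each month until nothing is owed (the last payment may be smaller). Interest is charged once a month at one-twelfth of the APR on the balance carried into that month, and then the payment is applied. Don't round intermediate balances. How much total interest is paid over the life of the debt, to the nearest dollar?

$3,146

Monthly rate r = 11.6%/12 = 0.966667% = 0.00966667.
Payoff takes n = ⌈−ln(1 − rB₀/P)/ln(1+r)⌉ = ⌈32.838⌉ = 33 payments; the last is $547.58.
Total paid = 32·$653.00 + $547.58 = $21,443.58.
Total interest = total paid − principal = $21,443.58 − $18,298.00 = $3,145.58.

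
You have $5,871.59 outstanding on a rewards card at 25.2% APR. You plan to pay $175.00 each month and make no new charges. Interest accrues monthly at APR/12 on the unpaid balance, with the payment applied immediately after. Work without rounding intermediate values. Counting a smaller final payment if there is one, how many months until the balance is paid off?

Monthly rate r = 25.2%/12 = 2.1% = 0.021.
Recurrence: B ← B·(1+r) − $175.00.
Month 1: interest $123.30; balance after payment $5,819.89.
Month 2: interest $122.22; balance after payment $5,767.11.
Closed form: n = −ln(1 − rB₀/P)/ln(1+r) = −ln(0.29541)/ln(1.021) ≈ 58.674, so the balance reaches zero during payment 59.

59 payments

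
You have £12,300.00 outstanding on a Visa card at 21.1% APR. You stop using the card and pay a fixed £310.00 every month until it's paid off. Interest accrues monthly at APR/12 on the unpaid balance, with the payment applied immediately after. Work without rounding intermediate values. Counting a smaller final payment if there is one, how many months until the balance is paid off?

69 months

Monthly rate r = 21.1%/12 = 1.75833% = 0.0175833.
Recurrence: B ← B·(1+r) − £310.00.
Month 1: interest £216.28; balance after payment £12,206.27.
Month 2: interest £214.63; balance after payment £12,110.90.
Closed form: n = −ln(1 − rB₀/P)/ln(1+r) = −ln(0.30234)/ln(1.01758) ≈ 68.627, so the balance reaches zero during payment 69.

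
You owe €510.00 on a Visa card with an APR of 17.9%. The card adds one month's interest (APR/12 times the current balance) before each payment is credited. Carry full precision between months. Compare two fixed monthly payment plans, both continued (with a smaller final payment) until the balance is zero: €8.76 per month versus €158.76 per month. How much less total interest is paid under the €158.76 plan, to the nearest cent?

€673.22

Monthly rate r = 17.9%/12 = 1.49167% = 0.0149167.
At €8.76/mo: n = ⌈−ln(1 − rB₀/P)/ln(1+r)⌉ = 137 payments (last €8.63); total interest = total paid − €510.00 = €689.99.
At €158.76/mo: 4 payments (last €50.49); total interest €16.77.
Interest saved = €689.99 − €16.77 = €673.22.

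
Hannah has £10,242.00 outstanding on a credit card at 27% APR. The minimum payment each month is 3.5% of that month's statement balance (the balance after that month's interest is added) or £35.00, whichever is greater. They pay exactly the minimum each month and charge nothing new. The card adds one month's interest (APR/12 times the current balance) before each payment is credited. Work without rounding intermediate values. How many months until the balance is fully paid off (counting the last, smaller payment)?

Monthly rate r = 27%/12 = 2.25% = 0.0225.
While 3.5% of the post-interest balance exceeds £35.00, each month B ← (B·(1+r))·(1 − 0.035), i.e. B shrinks by the factor (1+r)·0.965 = 0.98671.
This holds for months 1–176. Entering month 177 the balance is £972.60; 3.5% of the post-interest balance is now below £35.00, so the flat £35.00 minimum applies from here.
From month 177 a fixed £35.00 at rate r clears £972.60 in 45 more payments. Total: 176 + 45 = 221 months.

221 months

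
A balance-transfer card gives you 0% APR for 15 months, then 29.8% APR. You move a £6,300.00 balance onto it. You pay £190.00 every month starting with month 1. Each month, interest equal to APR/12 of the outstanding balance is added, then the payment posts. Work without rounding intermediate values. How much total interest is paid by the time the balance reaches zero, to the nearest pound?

Promo months 1–15 at r₀ = 0%/12 = 0; months 16+ at r₁ = 29.8%/12 = 0.0248333.
After month 15 (no interest yet): B = £6,300.00 − 15·£190.00 = £3,450.00.
Then at r₁ with £190.00/mo: n₂ = −ln(1 − r₁·B/P)/ln(1+r₁) ≈ 24.44 → 25 more payments.
Total paid = 39·£190.00 + £84.17 = £7,494.17; interest = £7,494.17 − £6,300.00 = £1,194.17.

£1,194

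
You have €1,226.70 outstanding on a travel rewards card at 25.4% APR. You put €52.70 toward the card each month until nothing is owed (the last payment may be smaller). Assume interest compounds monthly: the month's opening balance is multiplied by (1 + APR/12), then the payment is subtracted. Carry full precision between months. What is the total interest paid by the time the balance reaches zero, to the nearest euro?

€481

Monthly rate r = 25.4%/12 = 2.11667% = 0.0211667.
Payoff takes n = ⌈−ln(1 − rB₀/P)/ln(1+r)⌉ = ⌈32.400⌉ = 33 payments; the last is €21.22.
Total paid = 32·€52.70 + €21.22 = €1,707.62.
Total interest = total paid − principal = €1,707.62 − €1,226.70 = €480.92.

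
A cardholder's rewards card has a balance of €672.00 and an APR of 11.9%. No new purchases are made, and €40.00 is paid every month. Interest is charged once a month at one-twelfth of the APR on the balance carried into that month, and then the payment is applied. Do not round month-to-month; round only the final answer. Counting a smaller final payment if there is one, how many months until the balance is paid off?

19 payments

Monthly rate r = 11.9%/12 = 0.991667% = 0.00991667.
Recurrence: B ← B·(1+r) − €40.00.
Month 1: interest €6.66; balance after payment €638.66.
Month 2: interest €6.33; balance after payment €605.00.
Closed form: n = −ln(1 − rB₀/P)/ln(1+r) = −ln(0.8334)/ln(1.00992) ≈ 18.468, so the balance reaches zero during payment 19.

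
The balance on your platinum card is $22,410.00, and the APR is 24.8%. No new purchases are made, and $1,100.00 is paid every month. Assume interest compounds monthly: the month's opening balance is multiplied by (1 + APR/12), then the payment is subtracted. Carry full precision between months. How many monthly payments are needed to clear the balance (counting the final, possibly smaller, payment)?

Monthly rate r = 24.8%/12 = 2.06667% = 0.0206667.
Recurrence: B ← B·(1+r) − $1,100.00.
Month 1: interest $463.14; balance after payment $21,773.14.
Month 2: interest $449.98; balance after payment $21,123.12.
Closed form: n = −ln(1 − rB₀/P)/ln(1+r) = −ln(0.57896)/ln(1.02067) ≈ 26.717, so the balance reaches zero during payment 27.

27 payments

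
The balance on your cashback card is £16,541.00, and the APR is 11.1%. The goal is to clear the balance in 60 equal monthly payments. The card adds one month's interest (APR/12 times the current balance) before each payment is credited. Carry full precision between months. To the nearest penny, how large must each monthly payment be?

£360.47

Monthly rate r = 11.1%/12 = 0.925% = 0.00925.
Level-payment amortization: P = B₀·r / (1 − (1+r)^(−n)) = 16541.00·0.00925 / (1 − 1.00925^(−60)).
Denominator 1 − (1+r)^(−60) = 0.424461322.
P = 153.004 / 0.424461322 ≈ 360.47.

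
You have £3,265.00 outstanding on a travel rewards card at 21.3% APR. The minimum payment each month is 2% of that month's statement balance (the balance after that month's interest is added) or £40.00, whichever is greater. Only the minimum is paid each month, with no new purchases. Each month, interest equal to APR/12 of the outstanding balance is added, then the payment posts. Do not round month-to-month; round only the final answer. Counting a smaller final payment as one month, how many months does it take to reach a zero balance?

Monthly rate r = 21.3%/12 = 1.775% = 0.01775.
While 2% of the post-interest balance exceeds £40.00, each month B ← (B·(1+r))·(1 − 0.02), i.e. B shrinks by the factor (1+r)·0.98 = 0.99739.
This holds for months 1–195. Entering month 196 the balance is £1,963.29; 2% of the post-interest balance is now below £40.00, so the flat £40.00 minimum applies from here.
From month 196 a fixed £40.00 at rate r clears £1,963.29 in 117 more payments. Total: 195 + 117 = 312 months.

312 months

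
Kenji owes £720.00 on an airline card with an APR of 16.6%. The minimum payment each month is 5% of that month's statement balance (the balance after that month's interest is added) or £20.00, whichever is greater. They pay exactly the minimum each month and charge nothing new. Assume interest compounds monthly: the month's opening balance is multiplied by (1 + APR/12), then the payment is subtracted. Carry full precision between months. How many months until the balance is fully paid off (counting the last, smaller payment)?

40 months

Monthly rate r = 16.6%/12 = 1.38333% = 0.0138333.
While 5% of the post-interest balance exceeds £20.00, each month B ← (B·(1+r))·(1 − 0.05), i.e. B shrinks by the factor (1+r)·0.95 = 0.96314.
This holds for months 1–17. Entering month 18 the balance is £380.25; 5% of the post-interest balance is now below £20.00, so the flat £20.00 minimum applies from here.
From month 18 a fixed £20.00 at rate r clears £380.25 in 23 more payments. Total: 17 + 23 = 40 months.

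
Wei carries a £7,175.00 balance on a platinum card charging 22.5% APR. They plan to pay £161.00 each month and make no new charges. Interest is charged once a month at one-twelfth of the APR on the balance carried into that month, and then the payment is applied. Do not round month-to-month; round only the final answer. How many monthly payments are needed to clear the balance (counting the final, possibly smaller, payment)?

98 payments

Monthly rate r = 22.5%/12 = 1.875% = 0.01875.
Recurrence: B ← B·(1+r) − £161.00.
Month 1: interest £134.53; balance after payment £7,148.53.
Month 2: interest £134.03; balance after payment £7,121.57.
Closed form: n = −ln(1 − rB₀/P)/ln(1+r) = −ln(0.1644)/ln(1.01875) ≈ 97.190, so the balance reaches zero during payment 98.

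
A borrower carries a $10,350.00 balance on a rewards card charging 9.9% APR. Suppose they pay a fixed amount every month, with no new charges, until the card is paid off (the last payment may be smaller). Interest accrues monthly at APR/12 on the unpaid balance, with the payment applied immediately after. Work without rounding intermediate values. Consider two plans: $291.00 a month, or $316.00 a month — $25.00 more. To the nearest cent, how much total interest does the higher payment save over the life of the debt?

$186.40

Monthly rate r = 9.9%/12 = 0.825% = 0.00825.
At $291.00/mo: n = ⌈−ln(1 − rB₀/P)/ln(1+r)⌉ = 43 payments (last $79.98); total interest = total paid − $10,350.00 = $1,951.98.
At $316.00/mo: 39 payments (last $107.58); total interest $1,765.58.
Interest saved = $1,951.98 − $1,765.58 = $186.40.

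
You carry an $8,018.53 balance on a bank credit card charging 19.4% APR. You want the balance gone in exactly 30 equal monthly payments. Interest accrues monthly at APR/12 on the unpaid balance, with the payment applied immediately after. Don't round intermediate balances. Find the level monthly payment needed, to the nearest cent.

Monthly rate r = 19.4%/12 = 1.61667% = 0.0161667.
Level-payment amortization: P = B₀·r / (1 − (1+r)^(−n)) = 8018.53·0.0161667 / (1 − 1.01617^(−30)).
Denominator 1 − (1+r)^(−30) = 0.38191008.
P = 129.633 / 0.38191008 ≈ 339.43.

$339.43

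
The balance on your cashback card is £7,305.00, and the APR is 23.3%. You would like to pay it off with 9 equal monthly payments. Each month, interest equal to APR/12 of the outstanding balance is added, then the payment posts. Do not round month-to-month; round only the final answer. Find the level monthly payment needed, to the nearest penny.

£892.49

Monthly rate r = 23.3%/12 = 1.94167% = 0.0194167.
Level-payment amortization: P = B₀·r / (1 − (1+r)^(−n)) = 7305.00·0.0194167 / (1 − 1.01942^(−9)).
Denominator 1 − (1+r)^(−9) = 0.158925564.
P = 141.839 / 0.158925564 ≈ 892.49.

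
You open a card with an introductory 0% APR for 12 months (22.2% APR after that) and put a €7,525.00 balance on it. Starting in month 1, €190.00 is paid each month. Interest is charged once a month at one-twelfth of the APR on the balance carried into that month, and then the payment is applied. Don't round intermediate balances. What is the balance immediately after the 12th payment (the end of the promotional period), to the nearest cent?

Promo months 1–12 at r₀ = 0%/12 = 0; months 13+ at r₁ = 22.2%/12 = 0.0185.
After month 12 (no interest yet): B = €7,525.00 − 12·€190.00 = €5,245.00.

€5,245.00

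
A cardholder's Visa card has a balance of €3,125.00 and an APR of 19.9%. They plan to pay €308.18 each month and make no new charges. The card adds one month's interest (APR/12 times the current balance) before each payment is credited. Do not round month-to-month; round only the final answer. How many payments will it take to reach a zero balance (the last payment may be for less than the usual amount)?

12 months

Monthly rate r = 19.9%/12 = 1.65833% = 0.0165833.
Recurrence: B ← B·(1+r) − €308.18.
Month 1: interest €51.82; balance after payment €2,868.64.
Month 2: interest €47.57; balance after payment €2,608.03.
Closed form: n = −ln(1 − rB₀/P)/ln(1+r) = −ln(0.83184)/ln(1.01658) ≈ 11.194, so the balance reaches zero during payment 12.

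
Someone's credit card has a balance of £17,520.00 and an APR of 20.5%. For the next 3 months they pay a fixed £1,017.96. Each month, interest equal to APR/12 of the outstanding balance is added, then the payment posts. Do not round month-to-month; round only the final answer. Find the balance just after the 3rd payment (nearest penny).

Monthly rate r = 20.5%/12 = 1.70833% = 0.0170833.
Each month: B ← B·(1+r) − £1,017.96.
Month 1: interest £299.30; balance after payment £16,801.34.
Month 2: interest £287.02; balance after payment £16,070.40.
Month 3: interest £274.54; balance after payment £15,326.98.

£15,326.98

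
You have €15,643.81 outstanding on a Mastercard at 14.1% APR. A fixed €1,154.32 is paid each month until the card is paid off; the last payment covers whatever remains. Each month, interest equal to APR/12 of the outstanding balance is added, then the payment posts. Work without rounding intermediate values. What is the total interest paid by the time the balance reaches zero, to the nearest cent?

€1,496.69

Monthly rate r = 14.1%/12 = 1.175% = 0.01175.
Payoff takes n = ⌈−ln(1 − rB₀/P)/ln(1+r)⌉ = ⌈14.848⌉ = 15 payments; the last is €980.02.
Total paid = 14·€1,154.32 + €980.02 = €17,140.50.
Total interest = total paid − principal = €17,140.50 − €15,643.81 = €1,496.69.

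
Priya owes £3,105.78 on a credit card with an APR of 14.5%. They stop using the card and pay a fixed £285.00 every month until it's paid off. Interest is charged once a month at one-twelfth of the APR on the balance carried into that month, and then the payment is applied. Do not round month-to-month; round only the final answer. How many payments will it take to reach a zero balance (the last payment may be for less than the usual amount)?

Monthly rate r = 14.5%/12 = 1.20833% = 0.0120833.
Recurrence: B ← B·(1+r) − £285.00.
Month 1: interest £37.53; balance after payment £2,858.31.
Month 2: interest £34.54; balance after payment £2,607.85.
Closed form: n = −ln(1 − rB₀/P)/ln(1+r) = −ln(0.86832)/ln(1.01208) ≈ 11.755, so the balance reaches zero during payment 12.

12 payments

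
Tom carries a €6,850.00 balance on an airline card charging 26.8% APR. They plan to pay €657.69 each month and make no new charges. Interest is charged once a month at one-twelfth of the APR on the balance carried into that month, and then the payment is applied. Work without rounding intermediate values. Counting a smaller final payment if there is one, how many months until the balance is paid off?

12 months

Monthly rate r = 26.8%/12 = 2.23333% = 0.0223333.
Recurrence: B ← B·(1+r) − €657.69.
Month 1: interest €152.98; balance after payment €6,345.29.
Month 2: interest €141.71; balance after payment €5,829.31.
Closed form: n = −ln(1 − rB₀/P)/ln(1+r) = −ln(0.76739)/ln(1.02233) ≈ 11.987, so the balance reaches zero during payment 12.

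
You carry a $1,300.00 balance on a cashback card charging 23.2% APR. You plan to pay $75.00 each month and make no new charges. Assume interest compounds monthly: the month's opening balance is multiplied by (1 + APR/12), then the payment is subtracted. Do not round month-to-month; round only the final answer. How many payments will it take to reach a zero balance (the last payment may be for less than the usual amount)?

22 payments

Monthly rate r = 23.2%/12 = 1.93333% = 0.0193333.
Recurrence: B ← B·(1+r) − $75.00.
Month 1: interest $25.13; balance after payment $1,250.13.
Month 2: interest $24.17; balance after payment $1,199.30.
Closed form: n = −ln(1 − rB₀/P)/ln(1+r) = −ln(0.66489)/ln(1.01933) ≈ 21.314, so the balance reaches zero during payment 22.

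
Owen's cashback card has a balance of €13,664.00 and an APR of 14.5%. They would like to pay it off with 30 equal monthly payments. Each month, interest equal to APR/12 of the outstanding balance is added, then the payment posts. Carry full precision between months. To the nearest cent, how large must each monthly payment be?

€545.71

Monthly rate r = 14.5%/12 = 1.20833% = 0.0120833.
Level-payment amortization: P = B₀·r / (1 − (1+r)^(−n)) = 13664.00·0.0120833 / (1 − 1.01208^(−30)).
Denominator 1 − (1+r)^(−30) = 0.302552042.
P = 165.107 / 0.302552042 ≈ 545.71.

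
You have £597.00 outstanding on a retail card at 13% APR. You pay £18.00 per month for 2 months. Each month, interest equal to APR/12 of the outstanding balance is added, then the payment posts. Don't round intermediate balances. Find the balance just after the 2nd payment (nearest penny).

Monthly rate r = 13%/12 = 1.08333% = 0.0108333.
Each month: B ← B·(1+r) − £18.00.
Month 1: interest £6.47; balance after payment £585.47.
Month 2: interest £6.34; balance after payment £573.81.

£573.81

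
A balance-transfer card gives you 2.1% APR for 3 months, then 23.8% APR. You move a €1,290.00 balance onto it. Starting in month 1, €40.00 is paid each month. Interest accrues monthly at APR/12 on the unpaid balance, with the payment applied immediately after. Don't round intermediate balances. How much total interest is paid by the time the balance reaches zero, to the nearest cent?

Promo months 1–3 at r₀ = 2.1%/12 = 0.00175; months 4+ at r₁ = 23.8%/12 = 0.0198333.
After month 3: iterate B ← B·(1+r₀) − €40.00 for 3 months → €1,176.57.
Then at r₁ with €40.00/mo: n₂ = −ln(1 − r₁·B/P)/ln(1+r₁) ≈ 44.58 → 45 more payments.
Total paid = 47·€40.00 + €23.45 = €1,903.45; interest = €1,903.45 − €1,290.00 = €613.45.

€613.45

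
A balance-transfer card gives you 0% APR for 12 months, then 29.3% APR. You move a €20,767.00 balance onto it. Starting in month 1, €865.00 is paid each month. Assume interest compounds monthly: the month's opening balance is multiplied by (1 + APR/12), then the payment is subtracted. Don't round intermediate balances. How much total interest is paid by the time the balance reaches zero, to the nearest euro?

Promo months 1–12 at r₀ = 0%/12 = 0; months 13+ at r₁ = 29.3%/12 = 0.0244167.
After month 12 (no interest yet): B = €20,767.00 − 12·€865.00 = €10,387.00.
Then at r₁ with €865.00/mo: n₂ = −ln(1 − r₁·B/P)/ln(1+r₁) ≈ 14.38 → 15 more payments.
Total paid = 26·€865.00 + €335.13 = €22,825.13; interest = €22,825.13 − €20,767.00 = €2,058.13.

€2,058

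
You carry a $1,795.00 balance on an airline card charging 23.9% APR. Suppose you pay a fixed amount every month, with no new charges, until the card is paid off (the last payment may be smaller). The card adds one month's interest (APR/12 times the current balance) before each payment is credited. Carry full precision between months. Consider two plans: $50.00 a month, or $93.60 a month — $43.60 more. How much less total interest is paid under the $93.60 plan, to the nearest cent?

Monthly rate r = 23.9%/12 = 1.99167% = 0.0199167.
At $50.00/mo: n = ⌈−ln(1 − rB₀/P)/ln(1+r)⌉ = 64 payments (last $32.76); total interest = total paid − $1,795.00 = $1,387.76.
At $93.60/mo: 25 payments (last $37.63); total interest $489.03.
Interest saved = $1,387.76 − $489.03 = $898.73.

$898.73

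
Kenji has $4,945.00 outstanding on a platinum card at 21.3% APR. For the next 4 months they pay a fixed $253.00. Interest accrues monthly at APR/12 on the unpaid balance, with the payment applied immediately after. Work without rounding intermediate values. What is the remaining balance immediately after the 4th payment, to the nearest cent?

Monthly rate r = 21.3%/12 = 1.775% = 0.01775.
Each month: B ← B·(1+r) − $253.00.
Month 1: interest $87.77; balance after payment $4,779.77.
Month 2: interest $84.84; balance after payment $4,611.61.
Month 3: interest $81.86; balance after payment $4,440.47.
Month 4: interest $78.82; balance after payment $4,266.29.

$4,266.29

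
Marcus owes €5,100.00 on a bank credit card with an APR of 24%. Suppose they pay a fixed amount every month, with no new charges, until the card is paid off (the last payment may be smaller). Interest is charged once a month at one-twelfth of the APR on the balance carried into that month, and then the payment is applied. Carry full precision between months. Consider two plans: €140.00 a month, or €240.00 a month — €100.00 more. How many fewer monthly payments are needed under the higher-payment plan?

38 fewer payments

Monthly rate r = 24%/12 = 2% = 0.02.
At €140.00/mo: n = ⌈−ln(1 − rB₀/P)/ln(1+r)⌉ = 66 payments (last €119.55); total interest = total paid − €5,100.00 = €4,119.55.
At €240.00/mo: 28 payments (last €226.93); total interest €1,606.93.
Payments saved = 66 − 28 = 38.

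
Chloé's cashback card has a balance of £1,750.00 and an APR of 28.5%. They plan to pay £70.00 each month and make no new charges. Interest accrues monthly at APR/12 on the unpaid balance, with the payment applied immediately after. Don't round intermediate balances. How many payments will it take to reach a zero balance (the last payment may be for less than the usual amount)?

Monthly rate r = 28.5%/12 = 2.375% = 0.02375.
Recurrence: B ← B·(1+r) − £70.00.
Month 1: interest £41.56; balance after payment £1,721.56.
Month 2: interest £40.89; balance after payment £1,692.45.
Closed form: n = −ln(1 − rB₀/P)/ln(1+r) = −ln(0.40625)/ln(1.02375) ≈ 38.376, so the balance reaches zero during payment 39.

39 months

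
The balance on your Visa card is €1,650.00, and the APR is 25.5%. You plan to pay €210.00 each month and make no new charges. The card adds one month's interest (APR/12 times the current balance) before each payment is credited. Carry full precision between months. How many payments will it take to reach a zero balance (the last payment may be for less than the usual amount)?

Monthly rate r = 25.5%/12 = 2.125% = 0.02125.
Recurrence: B ← B·(1+r) − €210.00.
Month 1: interest €35.06; balance after payment €1,475.06.
Month 2: interest €31.35; balance after payment €1,296.41.
Closed form: n = −ln(1 − rB₀/P)/ln(1+r) = −ln(0.83304)/ln(1.02125) ≈ 8.688, so the balance reaches zero during payment 9.

9 payments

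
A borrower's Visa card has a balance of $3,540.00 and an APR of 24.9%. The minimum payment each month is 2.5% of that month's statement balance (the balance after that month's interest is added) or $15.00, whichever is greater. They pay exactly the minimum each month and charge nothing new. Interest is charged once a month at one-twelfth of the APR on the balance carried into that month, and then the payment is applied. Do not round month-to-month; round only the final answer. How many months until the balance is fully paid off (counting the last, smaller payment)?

458 months

Monthly rate r = 24.9%/12 = 2.075% = 0.02075.
While 2.5% of the post-interest balance exceeds $15.00, each month B ← (B·(1+r))·(1 − 0.025), i.e. B shrinks by the factor (1+r)·0.975 = 0.99523.
This holds for months 1–376. Entering month 377 the balance is $586.72; 2.5% of the post-interest balance is now below $15.00, so the flat $15.00 minimum applies from here.
From month 377 a fixed $15.00 at rate r clears $586.72 in 82 more payments. Total: 376 + 82 = 458 months.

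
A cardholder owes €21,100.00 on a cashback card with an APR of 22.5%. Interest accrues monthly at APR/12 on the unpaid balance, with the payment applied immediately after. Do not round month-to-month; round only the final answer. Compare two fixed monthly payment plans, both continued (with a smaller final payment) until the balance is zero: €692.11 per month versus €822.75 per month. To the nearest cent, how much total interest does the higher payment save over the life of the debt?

€2,549.39

Monthly rate r = 22.5%/12 = 1.875% = 0.01875.
At €692.11/mo: n = ⌈−ln(1 − rB₀/P)/ln(1+r)⌉ = 46 payments (last €441.53); total interest = total paid − €21,100.00 = €10,486.48.
At €822.75/mo: 36 payments (last €240.84); total interest €7,937.09.
Interest saved = €10,486.48 − €7,937.09 = €2,549.39.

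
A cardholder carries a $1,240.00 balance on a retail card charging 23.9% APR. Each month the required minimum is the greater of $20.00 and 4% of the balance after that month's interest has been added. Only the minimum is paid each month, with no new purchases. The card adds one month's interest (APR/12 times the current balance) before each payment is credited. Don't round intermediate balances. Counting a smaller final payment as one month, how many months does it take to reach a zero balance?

Monthly rate r = 23.9%/12 = 1.99167% = 0.0199167.
While 4% of the post-interest balance exceeds $20.00, each month B ← (B·(1+r))·(1 − 0.04), i.e. B shrinks by the factor (1+r)·0.96 = 0.97912.
This holds for months 1–44. Entering month 45 the balance is $490.01; 4% of the post-interest balance is now below $20.00, so the flat $20.00 minimum applies from here.
From month 45 a fixed $20.00 at rate r clears $490.01 in 34 more payments. Total: 44 + 34 = 78 months.

78 months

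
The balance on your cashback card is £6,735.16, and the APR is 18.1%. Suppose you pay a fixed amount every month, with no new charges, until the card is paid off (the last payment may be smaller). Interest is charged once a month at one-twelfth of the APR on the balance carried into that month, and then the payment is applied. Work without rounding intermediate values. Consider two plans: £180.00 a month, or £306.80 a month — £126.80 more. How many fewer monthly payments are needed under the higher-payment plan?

Monthly rate r = 18.1%/12 = 1.50833% = 0.0150833.
At £180.00/mo: n = ⌈−ln(1 − rB₀/P)/ln(1+r)⌉ = 56 payments (last £91.71); total interest = total paid − £6,735.16 = £3,256.55.
At £306.80/mo: 27 payments (last £264.99); total interest £1,506.63.
Payments saved = 56 − 27 = 29.

29 fewer payments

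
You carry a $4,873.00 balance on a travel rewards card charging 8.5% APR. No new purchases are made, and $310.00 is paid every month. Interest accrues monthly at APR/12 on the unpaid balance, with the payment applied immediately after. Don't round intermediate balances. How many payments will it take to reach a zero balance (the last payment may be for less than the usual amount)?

Monthly rate r = 8.5%/12 = 0.708333% = 0.00708333.
Recurrence: B ← B·(1+r) − $310.00.
Month 1: interest $34.52; balance after payment $4,597.52.
Month 2: interest $32.57; balance after payment $4,320.08.
Closed form: n = −ln(1 − rB₀/P)/ln(1+r) = −ln(0.88865)/ln(1.00708) ≈ 16.724, so the balance reaches zero during payment 17.

17 months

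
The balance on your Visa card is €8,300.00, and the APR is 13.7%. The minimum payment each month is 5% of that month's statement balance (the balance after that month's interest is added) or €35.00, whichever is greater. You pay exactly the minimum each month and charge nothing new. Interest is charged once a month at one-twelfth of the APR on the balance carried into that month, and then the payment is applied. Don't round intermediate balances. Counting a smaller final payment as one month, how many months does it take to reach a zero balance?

85 months

Monthly rate r = 13.7%/12 = 1.14167% = 0.0114167.
While 5% of the post-interest balance exceeds €35.00, each month B ← (B·(1+r))·(1 − 0.05), i.e. B shrinks by the factor (1+r)·0.95 = 0.96085.
This holds for months 1–63. Entering month 64 the balance is €670.29; 5% of the post-interest balance is now below €35.00, so the flat €35.00 minimum applies from here.
From month 64 a fixed €35.00 at rate r clears €670.29 in 22 more payments. Total: 63 + 22 = 85 months.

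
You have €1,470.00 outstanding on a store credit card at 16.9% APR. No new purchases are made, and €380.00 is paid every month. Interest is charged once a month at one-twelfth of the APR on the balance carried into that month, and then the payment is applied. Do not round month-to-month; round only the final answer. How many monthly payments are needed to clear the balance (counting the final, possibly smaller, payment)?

5 months

Monthly rate r = 16.9%/12 = 1.40833% = 0.0140833.
Recurrence: B ← B·(1+r) − €380.00.
Month 1: interest €20.70; balance after payment €1,110.70.
Month 2: interest €15.64; balance after payment €746.34.
Month 3: interest €10.51; balance after payment €376.86.
Month 4: interest €5.31; balance after payment €2.16.
Month 5: interest €0.03; balance after payment €0.00.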